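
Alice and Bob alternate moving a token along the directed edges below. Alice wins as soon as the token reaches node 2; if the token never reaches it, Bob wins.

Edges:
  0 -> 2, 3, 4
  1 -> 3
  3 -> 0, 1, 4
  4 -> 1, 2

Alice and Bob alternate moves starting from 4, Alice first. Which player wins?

Alice

Track states (vertex, player-to-move).
A0 = {(2,Alice), (2,Bob)}
A1: add {(0,Alice), (4,Alice)}.
(4,Alice) ∈ A1 ⇒ Alice forces the target.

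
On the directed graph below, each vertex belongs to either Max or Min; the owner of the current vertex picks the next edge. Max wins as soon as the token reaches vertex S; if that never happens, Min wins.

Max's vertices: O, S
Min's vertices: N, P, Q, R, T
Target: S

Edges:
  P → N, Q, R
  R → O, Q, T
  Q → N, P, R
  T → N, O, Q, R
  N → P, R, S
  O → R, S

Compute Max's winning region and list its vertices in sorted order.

A0 = {S}
A1: add {O} — O (Max) has O→S.
A2 = A1; e.g. N (Min) can still go to P. Fixed point.
Max's winning region = {O, S}.

O, S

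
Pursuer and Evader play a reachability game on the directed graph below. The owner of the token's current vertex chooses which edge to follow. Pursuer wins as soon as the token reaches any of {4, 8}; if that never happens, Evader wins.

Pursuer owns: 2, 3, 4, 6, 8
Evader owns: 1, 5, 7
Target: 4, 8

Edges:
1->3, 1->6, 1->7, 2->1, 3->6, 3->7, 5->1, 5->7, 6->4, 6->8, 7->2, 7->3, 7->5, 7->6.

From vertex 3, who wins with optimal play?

A0 = {4, 8}
A1: add {6} — 6 (Pursuer) has 6→4.
A2: add {3} — 3 (Pursuer) has 3→6.
A3 = A2; e.g. 1 (Evader) can still go to 7. Fixed point.
3 ∈ A2, so Pursuer can force the target.

Pursuer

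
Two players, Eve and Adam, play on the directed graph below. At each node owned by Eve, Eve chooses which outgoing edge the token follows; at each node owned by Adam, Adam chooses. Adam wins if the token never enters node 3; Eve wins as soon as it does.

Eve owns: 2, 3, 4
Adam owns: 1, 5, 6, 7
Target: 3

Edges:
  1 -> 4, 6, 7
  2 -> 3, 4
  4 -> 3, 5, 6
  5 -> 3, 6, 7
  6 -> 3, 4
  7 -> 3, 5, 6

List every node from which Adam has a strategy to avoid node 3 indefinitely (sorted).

A0 = {3}
A1: add {2, 4} — 2 (Eve) has 2→3; 4 (Eve) has 4→3.
A2: add {6} — 6 (Adam): all of {3, 4} already in.
A3 = A2; e.g. 1 (Adam) can still go to 7. Fixed point.
Eve's attractor = {2, 3, 4, 6}; Adam avoids the target exactly from the complement.

1, 5, 7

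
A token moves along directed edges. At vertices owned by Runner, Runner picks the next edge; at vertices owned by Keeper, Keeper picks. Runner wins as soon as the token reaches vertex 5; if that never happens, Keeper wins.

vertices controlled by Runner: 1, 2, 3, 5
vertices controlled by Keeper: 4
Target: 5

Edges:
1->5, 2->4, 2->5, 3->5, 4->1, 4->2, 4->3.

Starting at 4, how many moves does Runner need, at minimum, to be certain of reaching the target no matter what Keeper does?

2

A0 = {5}
A1: add {1, 2, 3} — 1 (Runner) has 1→5; 2 (Runner) has 2→5; 3 (Runner) has 3→5.
A2: add {4} — 4 (Keeper): all of {1, 2, 3} already in.
A2 = all vertices. Fixed point.
4 enters the attractor at level 2, so Runner can force the target in 2 moves from there.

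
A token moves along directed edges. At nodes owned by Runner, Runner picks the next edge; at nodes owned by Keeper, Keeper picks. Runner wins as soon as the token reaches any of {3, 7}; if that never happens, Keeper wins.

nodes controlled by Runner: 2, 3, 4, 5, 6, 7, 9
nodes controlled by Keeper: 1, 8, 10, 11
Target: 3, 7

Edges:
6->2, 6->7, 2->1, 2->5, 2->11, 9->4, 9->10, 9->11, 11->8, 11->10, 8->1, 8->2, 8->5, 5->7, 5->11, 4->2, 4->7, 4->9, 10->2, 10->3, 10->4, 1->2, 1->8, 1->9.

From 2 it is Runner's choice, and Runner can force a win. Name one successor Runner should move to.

5

A0 = {3, 7}
A1: add {4, 5, 6} — 4 (Runner) has 4→7; 5 (Runner) has 5→7; 6 (Runner) has 6→7.
A2: add {2, 9} — 2 (Runner) has 2→5; 9 (Runner) has 9→4.
A3: add {10} — 10 (Keeper): all of {2, 3, 4} already in.
A4 = A3; e.g. 1 (Keeper) can still go to 8. Fixed point.
From 2, successor 5 is in the attractor (rank 1); the other successors 1, 11 are not.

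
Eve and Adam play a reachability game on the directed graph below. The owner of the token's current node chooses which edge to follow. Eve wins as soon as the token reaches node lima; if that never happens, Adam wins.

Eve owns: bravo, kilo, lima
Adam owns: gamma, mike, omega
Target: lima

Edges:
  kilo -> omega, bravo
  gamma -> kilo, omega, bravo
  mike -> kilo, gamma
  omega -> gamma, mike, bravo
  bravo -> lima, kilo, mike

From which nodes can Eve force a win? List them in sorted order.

bravo, kilo, lima

A0 = {lima}
A1: add {bravo} — bravo (Eve) has bravo→lima.
A2: add {kilo} — kilo (Eve) has kilo→bravo.
A3 = A2; e.g. gamma (Adam) can still go to omega. Fixed point.
Eve's winning region = {bravo, kilo, lima}.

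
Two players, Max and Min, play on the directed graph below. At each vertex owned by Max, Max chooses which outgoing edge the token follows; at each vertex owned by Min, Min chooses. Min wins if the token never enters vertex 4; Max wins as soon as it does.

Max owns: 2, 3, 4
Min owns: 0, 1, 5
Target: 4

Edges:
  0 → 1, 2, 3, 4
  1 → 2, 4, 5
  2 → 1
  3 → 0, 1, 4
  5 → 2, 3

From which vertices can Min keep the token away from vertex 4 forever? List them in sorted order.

A0 = {4}
A1: add {3} — 3 (Max) has 3→4.
A2 = A1; e.g. 0 (Min) can still go to 1. Fixed point.
Max's attractor = {3, 4}; Min avoids the target exactly from the complement.

0, 1, 2, 5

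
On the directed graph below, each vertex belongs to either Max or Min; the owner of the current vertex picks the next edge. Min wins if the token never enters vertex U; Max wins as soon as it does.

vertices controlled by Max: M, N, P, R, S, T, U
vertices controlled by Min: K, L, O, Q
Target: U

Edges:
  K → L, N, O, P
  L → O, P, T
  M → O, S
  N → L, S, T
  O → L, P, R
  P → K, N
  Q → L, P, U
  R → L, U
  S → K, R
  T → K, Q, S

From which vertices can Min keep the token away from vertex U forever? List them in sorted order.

A0 = {U}
A1: add {R} — R (Max) has R→U.
A2: add {S} — S (Max) has S→R.
A3: add {M, N, T} — M (Max) has M→S; N (Max) has N→S; T (Max) has T→S.
A4: add {P} — P (Max) has P→N.
A5 = A4; e.g. K (Min) can still go to L. Fixed point.
Max's attractor = {M, N, P, R, S, T, U}; Min avoids the target exactly from the complement.

K, L, O, Q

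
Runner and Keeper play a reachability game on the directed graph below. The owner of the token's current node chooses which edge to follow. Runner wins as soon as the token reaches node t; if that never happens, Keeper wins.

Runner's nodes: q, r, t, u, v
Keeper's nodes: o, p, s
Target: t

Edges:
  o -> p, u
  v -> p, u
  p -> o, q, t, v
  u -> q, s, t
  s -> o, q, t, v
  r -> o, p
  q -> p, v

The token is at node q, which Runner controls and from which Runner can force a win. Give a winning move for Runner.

v

A0 = {t}
A1: add {u} — u (Runner) has u→t.
A2: add {v} — v (Runner) has v→u.
A3: add {q} — q (Runner) has q→v.
A4 = A3; e.g. o (Keeper) can still go to p. Fixed point.
From q, successor v is in the attractor (rank 2); the other successor p is not.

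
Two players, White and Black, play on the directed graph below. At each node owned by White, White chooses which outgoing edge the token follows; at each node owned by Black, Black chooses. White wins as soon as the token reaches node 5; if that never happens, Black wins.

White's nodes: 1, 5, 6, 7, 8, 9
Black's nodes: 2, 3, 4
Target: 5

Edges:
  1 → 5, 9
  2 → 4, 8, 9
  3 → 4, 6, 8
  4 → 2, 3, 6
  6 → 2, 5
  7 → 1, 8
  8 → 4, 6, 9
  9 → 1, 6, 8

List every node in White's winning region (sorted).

A0 = {5}
A1: add {1, 6} — 1 (White) has 1→5; 6 (White) has 6→5.
A2: add {7, 8, 9} — 7 (White) has 7→1; 8 (White) has 8→6; 9 (White) has 9→1.
A3 = A2; e.g. 2 (Black) can still go to 4. Fixed point.
White's winning region = {1, 5, 6, 7, 8, 9}.

1, 5, 6, 7, 8, 9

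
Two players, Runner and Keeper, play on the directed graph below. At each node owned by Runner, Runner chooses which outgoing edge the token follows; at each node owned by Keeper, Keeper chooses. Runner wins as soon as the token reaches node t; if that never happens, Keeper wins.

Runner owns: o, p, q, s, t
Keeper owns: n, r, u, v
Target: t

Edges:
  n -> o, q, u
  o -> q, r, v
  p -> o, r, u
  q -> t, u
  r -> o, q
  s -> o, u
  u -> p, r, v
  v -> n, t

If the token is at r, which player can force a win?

A0 = {t}
A1: add {q} — q (Runner) has q→t.
A2: add {o} — o (Runner) has o→q.
A3: add {p, r, s} — p (Runner) has p→o; r (Keeper): all of {o, q} already in; s (Runner) has s→o.
A4 = A3; e.g. n (Keeper) can still go to u. Fixed point.
r ∈ A3, so Runner can force the target.

Runner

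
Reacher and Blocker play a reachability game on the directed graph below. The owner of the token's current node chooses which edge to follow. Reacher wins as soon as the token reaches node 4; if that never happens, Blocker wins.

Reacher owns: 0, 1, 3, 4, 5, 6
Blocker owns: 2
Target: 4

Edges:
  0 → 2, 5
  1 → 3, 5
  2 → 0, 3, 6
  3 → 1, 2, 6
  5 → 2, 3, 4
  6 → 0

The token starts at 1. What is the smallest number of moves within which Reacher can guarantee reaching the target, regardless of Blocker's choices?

A0 = {4}
A1: add {5} — 5 (Reacher) has 5→4.
A2: add {0, 1} — 0 (Reacher) has 0→5; 1 (Reacher) has 1→5.
1 enters the attractor at level 2, so Reacher can force the target in 2 moves from there.

2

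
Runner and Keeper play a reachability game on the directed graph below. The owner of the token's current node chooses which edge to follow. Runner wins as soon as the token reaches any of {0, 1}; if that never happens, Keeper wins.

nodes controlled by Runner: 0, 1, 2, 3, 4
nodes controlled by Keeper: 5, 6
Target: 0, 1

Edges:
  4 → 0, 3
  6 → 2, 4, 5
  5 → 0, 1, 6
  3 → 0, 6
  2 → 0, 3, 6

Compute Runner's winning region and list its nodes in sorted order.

A0 = {0, 1}
A1: add {2, 3, 4} — 2 (Runner) has 2→0; 3 (Runner) has 3→0; 4 (Runner) has 4→0.
A2 = A1; e.g. 5 (Keeper) can still go to 6. Fixed point.
Runner's winning region = {0, 1, 2, 3, 4}.

0, 1, 2, 3, 4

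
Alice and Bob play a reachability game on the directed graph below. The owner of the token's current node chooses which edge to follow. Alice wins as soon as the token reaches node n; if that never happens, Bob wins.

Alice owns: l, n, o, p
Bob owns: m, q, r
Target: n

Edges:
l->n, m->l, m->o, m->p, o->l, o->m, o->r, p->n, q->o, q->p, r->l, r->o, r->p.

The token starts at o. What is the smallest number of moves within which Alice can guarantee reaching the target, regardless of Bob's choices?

A0 = {n}
A1: add {l, p} — l (Alice) has l→n; p (Alice) has p→n.
A2: add {o} — o (Alice) has o→l.
o enters the attractor at level 2, so Alice can force the target in 2 moves from there.

2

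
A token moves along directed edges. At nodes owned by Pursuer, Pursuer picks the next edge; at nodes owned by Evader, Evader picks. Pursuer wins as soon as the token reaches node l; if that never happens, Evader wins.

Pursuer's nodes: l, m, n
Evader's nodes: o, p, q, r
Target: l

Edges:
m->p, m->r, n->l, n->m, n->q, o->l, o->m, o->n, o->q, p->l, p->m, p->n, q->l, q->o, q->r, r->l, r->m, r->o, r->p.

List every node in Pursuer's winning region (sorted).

A0 = {l}
A1: add {n} — n (Pursuer) has n→l.
A2 = A1; e.g. m (Pursuer) has no edge into A1. Fixed point.
Pursuer's winning region = {l, n}.

l, n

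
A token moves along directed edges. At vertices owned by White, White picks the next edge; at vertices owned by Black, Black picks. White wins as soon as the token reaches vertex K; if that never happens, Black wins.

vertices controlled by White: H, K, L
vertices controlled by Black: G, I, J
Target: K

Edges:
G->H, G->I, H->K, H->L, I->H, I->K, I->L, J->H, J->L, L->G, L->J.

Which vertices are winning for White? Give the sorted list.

A0 = {K}
A1: add {H} — H (White) has H→K.
A2 = A1; e.g. G (Black) can still go to I. Fixed point.
White's winning region = {H, K}.

H, K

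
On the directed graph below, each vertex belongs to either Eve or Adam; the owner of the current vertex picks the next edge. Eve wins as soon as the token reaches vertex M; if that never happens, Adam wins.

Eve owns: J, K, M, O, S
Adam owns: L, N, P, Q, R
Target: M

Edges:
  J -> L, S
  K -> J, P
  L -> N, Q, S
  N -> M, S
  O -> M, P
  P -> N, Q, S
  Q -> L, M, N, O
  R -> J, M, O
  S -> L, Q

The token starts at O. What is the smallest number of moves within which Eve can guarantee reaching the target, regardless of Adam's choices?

A0 = {M}
A1: add {O} — O (Eve) has O→M.
A2 = A1; e.g. J (Eve) has no edge into A1. Fixed point.
O enters the attractor at level 1, so Eve can force the target in 1 move from there.

1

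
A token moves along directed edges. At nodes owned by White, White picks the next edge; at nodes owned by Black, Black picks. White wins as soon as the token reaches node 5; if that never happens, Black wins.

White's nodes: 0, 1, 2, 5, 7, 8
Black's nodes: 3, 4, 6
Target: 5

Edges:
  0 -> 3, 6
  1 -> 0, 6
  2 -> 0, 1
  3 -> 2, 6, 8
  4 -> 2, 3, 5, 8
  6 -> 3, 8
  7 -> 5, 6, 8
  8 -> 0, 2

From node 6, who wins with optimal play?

Black

A0 = {5}
A1: add {7} — 7 (White) has 7→5.
A2 = A1; e.g. 0 (White) has no edge into A1. Fixed point.
6 never enters the attractor, so Black can avoid the target forever.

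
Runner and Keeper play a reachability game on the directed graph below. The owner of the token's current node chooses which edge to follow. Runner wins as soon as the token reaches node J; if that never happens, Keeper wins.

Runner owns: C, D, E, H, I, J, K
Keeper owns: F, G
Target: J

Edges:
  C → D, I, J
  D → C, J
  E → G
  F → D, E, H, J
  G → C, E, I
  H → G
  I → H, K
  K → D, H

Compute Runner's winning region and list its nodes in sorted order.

A0 = {J}
A1: add {C, D} — C (Runner) has C→J; D (Runner) has D→J.
A2: add {K} — K (Runner) has K→D.
A3: add {I} — I (Runner) has I→K.
A4 = A3; e.g. E (Runner) has no edge into A3. Fixed point.
Runner's winning region = {C, D, I, J, K}.

C, D, I, J, K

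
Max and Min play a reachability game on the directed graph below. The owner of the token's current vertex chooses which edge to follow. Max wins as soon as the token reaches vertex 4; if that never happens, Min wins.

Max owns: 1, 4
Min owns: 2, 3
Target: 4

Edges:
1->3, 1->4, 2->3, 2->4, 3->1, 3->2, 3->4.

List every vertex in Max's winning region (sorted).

1, 4

A0 = {4}
A1: add {1} — 1 (Max) has 1→4.
A2 = A1; e.g. 2 (Min) can still go to 3. Fixed point.
Max's winning region = {1, 4}.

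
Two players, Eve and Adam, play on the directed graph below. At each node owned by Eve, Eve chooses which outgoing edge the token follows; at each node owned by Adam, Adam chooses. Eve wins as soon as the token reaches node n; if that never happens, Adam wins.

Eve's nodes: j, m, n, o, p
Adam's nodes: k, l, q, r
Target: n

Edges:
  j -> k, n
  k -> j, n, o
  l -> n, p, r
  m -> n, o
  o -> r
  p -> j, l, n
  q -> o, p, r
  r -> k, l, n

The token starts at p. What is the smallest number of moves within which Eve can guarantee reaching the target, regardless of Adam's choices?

1

A0 = {n}
A1: add {j, m, p} — j (Eve) has j→n; m (Eve) has m→n; p (Eve) has p→n.
A2 = A1; e.g. k (Adam) can still go to o. Fixed point.
p enters the attractor at level 1, so Eve can force the target in 1 move from there.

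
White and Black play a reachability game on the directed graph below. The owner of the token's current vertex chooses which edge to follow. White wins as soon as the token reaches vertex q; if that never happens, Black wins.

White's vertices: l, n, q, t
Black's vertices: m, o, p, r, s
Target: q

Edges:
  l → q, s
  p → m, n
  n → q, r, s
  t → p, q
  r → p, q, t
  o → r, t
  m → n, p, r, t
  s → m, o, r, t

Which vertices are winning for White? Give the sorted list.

A0 = {q}
A1: add {l, n, t} — l (White) has l→q; n (White) has n→q; t (White) has t→q.
A2 = A1; e.g. m (Black) can still go to p. Fixed point.
White's winning region = {l, n, q, t}.

l, n, q, t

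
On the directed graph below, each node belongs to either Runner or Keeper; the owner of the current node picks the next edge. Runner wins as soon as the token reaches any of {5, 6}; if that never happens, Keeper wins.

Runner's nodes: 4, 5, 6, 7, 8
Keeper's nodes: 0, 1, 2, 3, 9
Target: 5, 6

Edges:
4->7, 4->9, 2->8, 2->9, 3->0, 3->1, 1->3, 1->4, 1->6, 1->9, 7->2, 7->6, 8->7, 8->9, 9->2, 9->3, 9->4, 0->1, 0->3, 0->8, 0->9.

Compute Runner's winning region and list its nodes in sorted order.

A0 = {5, 6}
A1: add {7} — 7 (Runner) has 7→6.
A2: add {4, 8} — 4 (Runner) has 4→7; 8 (Runner) has 8→7.
A3 = A2; e.g. 0 (Keeper) can still go to 1. Fixed point.
Runner's winning region = {4, 5, 6, 7, 8}.

4, 5, 6, 7, 8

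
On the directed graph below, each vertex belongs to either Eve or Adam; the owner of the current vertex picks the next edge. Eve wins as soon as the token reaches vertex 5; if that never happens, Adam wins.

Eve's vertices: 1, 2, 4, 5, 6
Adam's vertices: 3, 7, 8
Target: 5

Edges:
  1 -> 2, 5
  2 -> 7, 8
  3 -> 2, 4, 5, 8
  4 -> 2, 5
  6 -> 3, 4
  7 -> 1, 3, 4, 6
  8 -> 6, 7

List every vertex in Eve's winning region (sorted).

A0 = {5}
A1: add {1, 4} — 1 (Eve) has 1→5; 4 (Eve) has 4→5.
A2: add {6} — 6 (Eve) has 6→4.
A3 = A2; e.g. 2 (Eve) has no edge into A2. Fixed point.
Eve's winning region = {1, 4, 5, 6}.

1, 4, 5, 6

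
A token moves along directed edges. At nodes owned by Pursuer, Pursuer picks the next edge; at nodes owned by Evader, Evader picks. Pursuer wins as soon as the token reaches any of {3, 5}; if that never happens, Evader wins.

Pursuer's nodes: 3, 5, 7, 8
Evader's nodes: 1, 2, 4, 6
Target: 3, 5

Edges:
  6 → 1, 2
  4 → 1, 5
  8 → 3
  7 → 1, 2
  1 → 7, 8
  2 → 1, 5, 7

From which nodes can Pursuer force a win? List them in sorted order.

3, 5, 8

A0 = {3, 5}
A1: add {8} — 8 (Pursuer) has 8→3.
A2 = A1; e.g. 1 (Evader) can still go to 7. Fixed point.
Pursuer's winning region = {3, 5, 8}.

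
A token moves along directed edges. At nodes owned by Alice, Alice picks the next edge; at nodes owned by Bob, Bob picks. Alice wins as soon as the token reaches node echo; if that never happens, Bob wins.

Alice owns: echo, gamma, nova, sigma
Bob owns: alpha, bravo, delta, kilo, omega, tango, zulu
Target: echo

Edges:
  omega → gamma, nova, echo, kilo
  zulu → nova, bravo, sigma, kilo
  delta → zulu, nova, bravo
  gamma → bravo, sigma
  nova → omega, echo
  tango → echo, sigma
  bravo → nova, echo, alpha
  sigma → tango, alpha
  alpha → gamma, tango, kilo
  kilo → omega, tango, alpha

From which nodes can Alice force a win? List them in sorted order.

A0 = {echo}
A1: add {nova} — nova (Alice) has nova→echo.
A2 = A1; e.g. omega (Bob) can still go to gamma. Fixed point.
Alice's winning region = {echo, nova}.

echo, nova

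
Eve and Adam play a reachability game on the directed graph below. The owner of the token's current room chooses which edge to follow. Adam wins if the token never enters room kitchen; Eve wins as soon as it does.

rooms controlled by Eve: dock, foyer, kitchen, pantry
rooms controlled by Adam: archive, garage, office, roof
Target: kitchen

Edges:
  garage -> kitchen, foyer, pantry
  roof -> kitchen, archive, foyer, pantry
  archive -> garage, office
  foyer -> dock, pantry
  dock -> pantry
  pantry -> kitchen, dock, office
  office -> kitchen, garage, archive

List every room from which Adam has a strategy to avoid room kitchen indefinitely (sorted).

A0 = {kitchen}
A1: add {pantry} — pantry (Eve) has pantry→kitchen.
A2: add {dock, foyer} — foyer (Eve) has foyer→pantry; dock (Eve) has dock→pantry.
A3: add {garage} — garage (Adam): all of {kitchen, foyer, pantry} already in.
A4 = A3; e.g. roof (Adam) can still go to archive. Fixed point.
Eve's attractor = {dock, foyer, garage, kitchen, pantry}; Adam avoids the target exactly from the complement.

archive, office, roof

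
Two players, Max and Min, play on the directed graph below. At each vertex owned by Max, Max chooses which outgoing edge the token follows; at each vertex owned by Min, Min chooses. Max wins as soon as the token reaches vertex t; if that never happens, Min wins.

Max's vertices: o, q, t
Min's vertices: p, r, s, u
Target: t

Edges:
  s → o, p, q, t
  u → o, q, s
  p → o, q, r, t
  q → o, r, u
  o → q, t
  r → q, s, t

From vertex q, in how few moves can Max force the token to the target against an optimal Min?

A0 = {t}
A1: add {o} — o (Max) has o→t.
A2: add {q} — q (Max) has q→o.
A3 = A2; e.g. p (Min) can still go to r. Fixed point.
q enters the attractor at level 2, so Max can force the target in 2 moves from there.

2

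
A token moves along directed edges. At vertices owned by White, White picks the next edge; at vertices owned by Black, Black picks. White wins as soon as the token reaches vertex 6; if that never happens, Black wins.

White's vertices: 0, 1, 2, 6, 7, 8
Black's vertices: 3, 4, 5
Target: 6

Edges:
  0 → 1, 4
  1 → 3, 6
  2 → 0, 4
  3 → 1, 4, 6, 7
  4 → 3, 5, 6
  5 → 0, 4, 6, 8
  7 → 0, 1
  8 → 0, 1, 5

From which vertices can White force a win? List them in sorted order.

A0 = {6}
A1: add {1} — 1 (White) has 1→6.
A2: add {0, 7, 8} — 0 (White) has 0→1; 7 (White) has 7→1; 8 (White) has 8→1.
A3: add {2} — 2 (White) has 2→0.
A4 = A3; e.g. 3 (Black) can still go to 4. Fixed point.
White's winning region = {0, 1, 2, 6, 7, 8}.

0, 1, 2, 6, 7, 8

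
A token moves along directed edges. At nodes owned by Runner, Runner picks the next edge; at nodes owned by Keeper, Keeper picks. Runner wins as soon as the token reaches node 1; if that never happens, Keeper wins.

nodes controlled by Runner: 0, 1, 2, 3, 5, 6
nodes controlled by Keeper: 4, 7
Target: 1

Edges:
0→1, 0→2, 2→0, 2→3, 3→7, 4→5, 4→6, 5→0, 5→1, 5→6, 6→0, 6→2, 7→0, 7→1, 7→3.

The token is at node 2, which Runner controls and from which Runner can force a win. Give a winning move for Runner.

0

A0 = {1}
A1: add {0, 5} — 0 (Runner) has 0→1; 5 (Runner) has 5→1.
A2: add {2, 6} — 2 (Runner) has 2→0; 6 (Runner) has 6→0.
A3: add {4} — 4 (Keeper): all of {5, 6} already in.
A4 = A3; e.g. 3 (Runner) has no edge into A3. Fixed point.
From 2, successor 0 is in the attractor (rank 1); the other successor 3 is not.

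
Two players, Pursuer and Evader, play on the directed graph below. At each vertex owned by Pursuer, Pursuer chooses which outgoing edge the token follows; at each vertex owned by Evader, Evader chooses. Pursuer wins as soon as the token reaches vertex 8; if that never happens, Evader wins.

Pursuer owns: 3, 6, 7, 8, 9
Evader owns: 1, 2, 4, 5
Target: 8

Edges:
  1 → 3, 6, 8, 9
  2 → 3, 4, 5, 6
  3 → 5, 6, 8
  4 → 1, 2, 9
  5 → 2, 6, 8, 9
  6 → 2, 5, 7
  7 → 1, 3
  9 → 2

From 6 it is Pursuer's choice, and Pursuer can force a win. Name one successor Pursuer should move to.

A0 = {8}
A1: add {3} — 3 (Pursuer) has 3→8.
A2: add {7} — 7 (Pursuer) has 7→3.
A3: add {6} — 6 (Pursuer) has 6→7.
A4 = A3; e.g. 1 (Evader) can still go to 9. Fixed point.
From 6, successor 7 is in the attractor (rank 2); the other successors 2, 5 are not.

7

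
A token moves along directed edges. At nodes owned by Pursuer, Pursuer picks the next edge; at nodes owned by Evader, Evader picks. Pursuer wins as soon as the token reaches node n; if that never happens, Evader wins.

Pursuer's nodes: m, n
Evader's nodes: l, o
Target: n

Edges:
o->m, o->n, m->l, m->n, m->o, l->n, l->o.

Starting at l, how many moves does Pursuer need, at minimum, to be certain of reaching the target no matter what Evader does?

A0 = {n}
A1: add {m} — m (Pursuer) has m→n.
A2: add {o} — o (Evader): all of {m, n} already in.
A3: add {l} — l (Evader): all of {n, o} already in.
A3 = all vertices. Fixed point.
l enters the attractor at level 3, so Pursuer can force the target in 3 moves from there.

3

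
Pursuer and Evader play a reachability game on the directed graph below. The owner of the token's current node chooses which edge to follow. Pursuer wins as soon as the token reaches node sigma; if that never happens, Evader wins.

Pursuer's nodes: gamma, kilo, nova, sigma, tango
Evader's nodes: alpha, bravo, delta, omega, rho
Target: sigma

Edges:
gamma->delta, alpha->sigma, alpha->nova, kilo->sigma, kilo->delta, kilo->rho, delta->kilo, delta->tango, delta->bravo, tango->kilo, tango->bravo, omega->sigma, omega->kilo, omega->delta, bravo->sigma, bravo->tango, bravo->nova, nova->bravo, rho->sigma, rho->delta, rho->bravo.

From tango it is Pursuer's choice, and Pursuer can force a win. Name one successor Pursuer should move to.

A0 = {sigma}
A1: add {kilo} — kilo (Pursuer) has kilo→sigma.
A2: add {tango} — tango (Pursuer) has tango→kilo.
A3 = A2; e.g. gamma (Pursuer) has no edge into A2. Fixed point.
From tango, successor kilo is in the attractor (rank 1); the other successor bravo is not.

kilo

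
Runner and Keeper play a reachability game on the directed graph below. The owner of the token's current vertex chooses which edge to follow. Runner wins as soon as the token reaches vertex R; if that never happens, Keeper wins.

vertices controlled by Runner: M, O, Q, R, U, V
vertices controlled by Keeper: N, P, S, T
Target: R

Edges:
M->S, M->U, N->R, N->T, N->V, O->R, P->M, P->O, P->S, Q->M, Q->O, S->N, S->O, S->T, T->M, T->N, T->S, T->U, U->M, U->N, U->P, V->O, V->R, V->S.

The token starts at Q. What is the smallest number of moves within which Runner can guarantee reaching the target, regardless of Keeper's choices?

2

A0 = {R}
A1: add {O, V} — O (Runner) has O→R; V (Runner) has V→R.
A2: add {Q} — Q (Runner) has Q→O.
A3 = A2; e.g. M (Runner) has no edge into A2. Fixed point.
Q enters the attractor at level 2, so Runner can force the target in 2 moves from there.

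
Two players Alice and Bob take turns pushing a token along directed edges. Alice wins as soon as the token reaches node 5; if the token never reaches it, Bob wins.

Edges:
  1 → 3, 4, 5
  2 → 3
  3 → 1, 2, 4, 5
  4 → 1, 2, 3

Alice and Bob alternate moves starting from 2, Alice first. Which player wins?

Bob

Track states (vertex, player-to-move).
A0 = {(5,Alice), (5,Bob)}
A1: add {(1,Alice), (3,Alice)}.
A2: add {(2,Bob)}.
A3: add {(4,Alice)}.
A4: add {(1,Bob)}.
A5 = A4; e.g. (2,Alice) stays out. (2,Alice) never enters ⇒ Bob avoids the target.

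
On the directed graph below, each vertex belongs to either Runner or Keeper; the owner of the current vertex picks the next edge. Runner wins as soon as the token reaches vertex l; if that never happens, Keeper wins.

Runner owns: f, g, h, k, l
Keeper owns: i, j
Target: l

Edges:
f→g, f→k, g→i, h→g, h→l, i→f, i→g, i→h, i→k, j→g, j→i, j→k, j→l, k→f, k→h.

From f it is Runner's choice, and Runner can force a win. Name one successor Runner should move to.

k

A0 = {l}
A1: add {h} — h (Runner) has h→l.
A2: add {k} — k (Runner) has k→h.
A3: add {f} — f (Runner) has f→k.
A4 = A3; e.g. g (Runner) has no edge into A3. Fixed point.
From f, successor k is in the attractor (rank 2); the other successor g is not.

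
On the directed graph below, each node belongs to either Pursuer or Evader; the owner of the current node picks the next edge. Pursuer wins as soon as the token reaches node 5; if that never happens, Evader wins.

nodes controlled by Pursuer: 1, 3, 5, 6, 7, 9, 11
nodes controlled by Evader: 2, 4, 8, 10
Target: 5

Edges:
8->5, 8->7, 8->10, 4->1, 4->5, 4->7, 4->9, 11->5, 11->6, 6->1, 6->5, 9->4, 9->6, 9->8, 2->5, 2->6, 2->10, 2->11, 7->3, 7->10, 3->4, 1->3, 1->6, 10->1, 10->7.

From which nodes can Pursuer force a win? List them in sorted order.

1, 5, 6, 9, 11

A0 = {5}
A1: add {6, 11} — 6 (Pursuer) has 6→5; 11 (Pursuer) has 11→5.
A2: add {1, 9} — 1 (Pursuer) has 1→6; 9 (Pursuer) has 9→6.
A3 = A2; e.g. 2 (Evader) can still go to 10. Fixed point.
Pursuer's winning region = {1, 5, 6, 9, 11}.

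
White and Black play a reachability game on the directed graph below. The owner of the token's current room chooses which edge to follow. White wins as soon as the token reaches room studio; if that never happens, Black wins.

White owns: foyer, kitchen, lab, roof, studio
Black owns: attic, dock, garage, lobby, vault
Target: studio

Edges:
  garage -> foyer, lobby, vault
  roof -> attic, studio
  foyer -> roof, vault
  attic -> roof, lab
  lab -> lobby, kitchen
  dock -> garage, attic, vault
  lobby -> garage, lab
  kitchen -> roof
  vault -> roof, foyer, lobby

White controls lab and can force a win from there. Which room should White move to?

kitchen

A0 = {studio}
A1: add {roof} — roof (White) has roof→studio.
A2: add {foyer, kitchen} — foyer (White) has foyer→roof; kitchen (White) has kitchen→roof.
A3: add {lab} — lab (White) has lab→kitchen.
A4: add {attic} — attic (Black): all of {roof, lab} already in.
A5 = A4; e.g. garage (Black) can still go to lobby. Fixed point.
From lab, successor kitchen is in the attractor (rank 2); the other successor lobby is not.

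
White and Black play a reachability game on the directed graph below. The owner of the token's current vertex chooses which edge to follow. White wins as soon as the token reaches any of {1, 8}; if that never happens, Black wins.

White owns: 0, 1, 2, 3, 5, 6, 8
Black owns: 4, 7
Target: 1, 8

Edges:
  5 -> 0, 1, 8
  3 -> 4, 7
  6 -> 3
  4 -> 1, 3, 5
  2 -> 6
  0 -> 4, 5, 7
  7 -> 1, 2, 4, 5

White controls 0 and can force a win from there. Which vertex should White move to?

A0 = {1, 8}
A1: add {5} — 5 (White) has 5→1.
A2: add {0} — 0 (White) has 0→5.
A3 = A2; e.g. 2 (White) has no edge into A2. Fixed point.
From 0, successor 5 is in the attractor (rank 1); the other successors 4, 7 are not.

5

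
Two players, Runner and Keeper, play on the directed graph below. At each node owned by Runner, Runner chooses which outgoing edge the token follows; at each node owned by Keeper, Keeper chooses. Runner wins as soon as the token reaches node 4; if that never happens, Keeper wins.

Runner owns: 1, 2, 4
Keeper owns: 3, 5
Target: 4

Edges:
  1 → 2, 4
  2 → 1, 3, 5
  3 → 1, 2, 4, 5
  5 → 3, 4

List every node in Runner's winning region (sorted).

A0 = {4}
A1: add {1} — 1 (Runner) has 1→4.
A2: add {2} — 2 (Runner) has 2→1.
A3 = A2; e.g. 3 (Keeper) can still go to 5. Fixed point.
Runner's winning region = {1, 2, 4}.

1, 2, 4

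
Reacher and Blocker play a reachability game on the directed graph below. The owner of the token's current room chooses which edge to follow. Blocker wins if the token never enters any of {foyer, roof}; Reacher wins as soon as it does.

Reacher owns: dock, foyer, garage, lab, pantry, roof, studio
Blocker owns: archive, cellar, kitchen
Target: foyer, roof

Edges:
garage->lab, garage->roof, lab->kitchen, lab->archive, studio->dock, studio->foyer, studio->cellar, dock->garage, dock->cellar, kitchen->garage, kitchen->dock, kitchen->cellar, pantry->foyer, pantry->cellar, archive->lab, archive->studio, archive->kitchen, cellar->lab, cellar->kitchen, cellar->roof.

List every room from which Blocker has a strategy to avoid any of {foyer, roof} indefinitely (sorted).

archive, cellar, kitchen, lab

A0 = {foyer, roof}
A1: add {garage, pantry, studio} — garage (Reacher) has garage→roof; studio (Reacher) has studio→foyer; pantry (Reacher) has pantry→foyer.
A2: add {dock} — dock (Reacher) has dock→garage.
A3 = A2; e.g. lab (Reacher) has no edge into A2. Fixed point.
Reacher's attractor = {dock, foyer, garage, pantry, roof, studio}; Blocker avoids the target exactly from the complement.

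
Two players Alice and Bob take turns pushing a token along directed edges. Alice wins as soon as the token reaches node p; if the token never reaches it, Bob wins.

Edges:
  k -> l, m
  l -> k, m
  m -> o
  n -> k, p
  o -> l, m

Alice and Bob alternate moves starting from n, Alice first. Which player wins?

Track states (vertex, player-to-move).
A0 = {(p,Alice), (p,Bob)}
A1: add {(n,Alice)}.
(n,Alice) ∈ A1 ⇒ Alice forces the target.

Alice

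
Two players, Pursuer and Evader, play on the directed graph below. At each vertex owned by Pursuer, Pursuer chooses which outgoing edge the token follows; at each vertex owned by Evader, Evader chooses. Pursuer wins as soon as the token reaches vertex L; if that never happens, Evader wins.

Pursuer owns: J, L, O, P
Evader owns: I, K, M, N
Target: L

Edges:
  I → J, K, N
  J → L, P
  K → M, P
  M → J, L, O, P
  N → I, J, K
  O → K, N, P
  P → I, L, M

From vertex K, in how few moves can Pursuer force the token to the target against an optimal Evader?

A0 = {L}
A1: add {J, P} — J (Pursuer) has J→L; P (Pursuer) has P→L.
A2: add {O} — O (Pursuer) has O→P.
A3: add {M} — M (Evader): all of {J, L, O, P} already in.
A4: add {K} — K (Evader): all of {M, P} already in.
A5 = A4; e.g. I (Evader) can still go to N. Fixed point.
K enters the attractor at level 4, so Pursuer can force the target in 4 moves from there.

4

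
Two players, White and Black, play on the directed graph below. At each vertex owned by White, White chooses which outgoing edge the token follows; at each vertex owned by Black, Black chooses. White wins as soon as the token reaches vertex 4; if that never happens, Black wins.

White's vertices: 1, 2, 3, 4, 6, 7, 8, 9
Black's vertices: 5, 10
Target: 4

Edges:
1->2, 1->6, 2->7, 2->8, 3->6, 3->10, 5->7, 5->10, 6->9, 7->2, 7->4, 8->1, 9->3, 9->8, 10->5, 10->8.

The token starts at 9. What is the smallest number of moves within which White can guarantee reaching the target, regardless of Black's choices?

A0 = {4}
A1: add {7} — 7 (White) has 7→4.
A2: add {2} — 2 (White) has 2→7.
A3: add {1} — 1 (White) has 1→2.
A4: add {8} — 8 (White) has 8→1.
A5: add {9} — 9 (White) has 9→8.
9 enters the attractor at level 5, so White can force the target in 5 moves from there.

5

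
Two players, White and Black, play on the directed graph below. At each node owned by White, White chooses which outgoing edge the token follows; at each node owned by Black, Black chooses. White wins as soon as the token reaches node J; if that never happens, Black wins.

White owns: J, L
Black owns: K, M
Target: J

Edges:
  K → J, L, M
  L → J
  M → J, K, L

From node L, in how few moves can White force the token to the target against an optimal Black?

1

A0 = {J}
A1: add {L} — L (White) has L→J.
A2 = A1; e.g. K (Black) can still go to M. Fixed point.
L enters the attractor at level 1, so White can force the target in 1 move from there.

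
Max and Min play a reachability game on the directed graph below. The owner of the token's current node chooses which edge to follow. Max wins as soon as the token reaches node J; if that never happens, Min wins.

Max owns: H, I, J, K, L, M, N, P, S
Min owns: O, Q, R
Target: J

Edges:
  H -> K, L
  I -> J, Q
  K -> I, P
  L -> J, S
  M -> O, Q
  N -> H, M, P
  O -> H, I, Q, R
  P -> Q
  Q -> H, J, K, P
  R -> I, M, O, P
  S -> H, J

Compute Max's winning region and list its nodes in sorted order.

A0 = {J}
A1: add {I, L, S} — I (Max) has I→J; L (Max) has L→J; S (Max) has S→J.
A2: add {H, K} — H (Max) has H→L; K (Max) has K→I.
A3: add {N} — N (Max) has N→H.
A4 = A3; e.g. M (Max) has no edge into A3. Fixed point.
Max's winning region = {H, I, J, K, L, N, S}.

H, I, J, K, L, N, S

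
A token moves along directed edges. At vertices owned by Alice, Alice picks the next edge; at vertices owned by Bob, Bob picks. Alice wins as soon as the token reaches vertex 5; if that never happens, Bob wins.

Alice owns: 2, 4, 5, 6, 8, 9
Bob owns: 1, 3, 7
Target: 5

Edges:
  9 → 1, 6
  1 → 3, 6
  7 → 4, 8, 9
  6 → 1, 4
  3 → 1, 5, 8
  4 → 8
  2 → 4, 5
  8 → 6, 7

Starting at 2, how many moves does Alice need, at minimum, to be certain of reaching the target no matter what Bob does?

1

A0 = {5}
A1: add {2} — 2 (Alice) has 2→5.
A2 = A1; e.g. 1 (Bob) can still go to 3. Fixed point.
2 enters the attractor at level 1, so Alice can force the target in 1 move from there.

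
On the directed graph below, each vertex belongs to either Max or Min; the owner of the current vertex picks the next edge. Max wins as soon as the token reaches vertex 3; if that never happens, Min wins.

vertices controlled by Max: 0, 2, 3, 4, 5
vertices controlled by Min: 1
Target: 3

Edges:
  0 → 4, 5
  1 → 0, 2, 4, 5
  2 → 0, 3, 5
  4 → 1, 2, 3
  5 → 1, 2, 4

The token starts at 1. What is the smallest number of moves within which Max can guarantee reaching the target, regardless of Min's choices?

3

A0 = {3}
A1: add {2, 4} — 2 (Max) has 2→3; 4 (Max) has 4→3.
A2: add {0, 5} — 0 (Max) has 0→4; 5 (Max) has 5→2.
A3: add {1} — 1 (Min): all of {0, 2, 4, 5} already in.
A3 = all vertices. Fixed point.
1 enters the attractor at level 3, so Max can force the target in 3 moves from there.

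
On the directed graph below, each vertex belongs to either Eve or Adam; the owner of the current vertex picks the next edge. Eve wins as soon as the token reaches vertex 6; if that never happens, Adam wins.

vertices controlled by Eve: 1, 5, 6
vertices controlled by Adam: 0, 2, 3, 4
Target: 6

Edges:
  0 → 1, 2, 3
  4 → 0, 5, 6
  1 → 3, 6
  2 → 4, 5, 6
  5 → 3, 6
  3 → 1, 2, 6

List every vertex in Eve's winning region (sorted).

A0 = {6}
A1: add {1, 5} — 1 (Eve) has 1→6; 5 (Eve) has 5→6.
A2 = A1; e.g. 0 (Adam) can still go to 2. Fixed point.
Eve's winning region = {1, 5, 6}.

1, 5, 6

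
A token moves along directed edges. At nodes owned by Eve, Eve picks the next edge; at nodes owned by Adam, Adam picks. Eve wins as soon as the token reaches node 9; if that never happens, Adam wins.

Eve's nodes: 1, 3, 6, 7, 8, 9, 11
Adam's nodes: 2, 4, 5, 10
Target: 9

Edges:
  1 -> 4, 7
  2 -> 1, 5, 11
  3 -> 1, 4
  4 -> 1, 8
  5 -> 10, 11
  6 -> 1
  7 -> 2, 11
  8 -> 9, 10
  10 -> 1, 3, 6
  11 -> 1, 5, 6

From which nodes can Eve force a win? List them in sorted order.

8, 9

A0 = {9}
A1: add {8} — 8 (Eve) has 8→9.
A2 = A1; e.g. 1 (Eve) has no edge into A1. Fixed point.
Eve's winning region = {8, 9}.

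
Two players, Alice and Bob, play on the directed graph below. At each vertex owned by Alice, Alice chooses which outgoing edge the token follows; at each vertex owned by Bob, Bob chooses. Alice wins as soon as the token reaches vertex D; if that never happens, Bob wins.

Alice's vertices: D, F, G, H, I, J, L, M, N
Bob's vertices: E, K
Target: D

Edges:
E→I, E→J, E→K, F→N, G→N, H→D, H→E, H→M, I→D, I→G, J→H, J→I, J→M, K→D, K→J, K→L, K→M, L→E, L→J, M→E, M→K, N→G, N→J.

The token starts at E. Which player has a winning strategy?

Bob

A0 = {D}
A1: add {H, I} — H (Alice) has H→D; I (Alice) has I→D.
A2: add {J} — J (Alice) has J→H.
A3: add {L, N} — L (Alice) has L→J; N (Alice) has N→J.
A4: add {F, G} — F (Alice) has F→N; G (Alice) has G→N.
A5 = A4; e.g. E (Bob) can still go to K. Fixed point.
E never enters the attractor, so Bob can avoid the target forever.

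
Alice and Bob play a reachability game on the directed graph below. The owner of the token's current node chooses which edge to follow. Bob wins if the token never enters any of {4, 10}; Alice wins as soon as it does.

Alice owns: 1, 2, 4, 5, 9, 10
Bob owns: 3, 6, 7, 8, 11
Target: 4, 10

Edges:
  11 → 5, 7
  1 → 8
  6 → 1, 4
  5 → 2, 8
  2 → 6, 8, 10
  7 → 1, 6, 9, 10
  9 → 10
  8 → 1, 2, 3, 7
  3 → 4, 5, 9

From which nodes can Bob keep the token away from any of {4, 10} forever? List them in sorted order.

A0 = {4, 10}
A1: add {2, 9} — 2 (Alice) has 2→10; 9 (Alice) has 9→10.
A2: add {5} — 5 (Alice) has 5→2.
A3: add {3} — 3 (Bob): all of {4, 5, 9} already in.
A4 = A3; e.g. 1 (Alice) has no edge into A3. Fixed point.
Alice's attractor = {2, 3, 4, 5, 9, 10}; Bob avoids the target exactly from the complement.

1, 6, 7, 8, 11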